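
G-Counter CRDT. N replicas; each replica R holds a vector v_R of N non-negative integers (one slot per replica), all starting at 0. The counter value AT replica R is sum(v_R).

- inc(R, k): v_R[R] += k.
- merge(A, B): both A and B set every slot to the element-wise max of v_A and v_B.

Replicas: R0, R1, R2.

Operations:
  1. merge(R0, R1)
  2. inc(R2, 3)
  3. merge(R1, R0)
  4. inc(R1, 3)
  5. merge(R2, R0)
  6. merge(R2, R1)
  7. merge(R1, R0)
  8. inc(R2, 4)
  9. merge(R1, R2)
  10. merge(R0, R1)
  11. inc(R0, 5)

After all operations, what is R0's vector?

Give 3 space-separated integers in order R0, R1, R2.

Op 1: merge R0<->R1 -> R0=(0,0,0) R1=(0,0,0)
Op 2: inc R2 by 3 -> R2=(0,0,3) value=3
Op 3: merge R1<->R0 -> R1=(0,0,0) R0=(0,0,0)
Op 4: inc R1 by 3 -> R1=(0,3,0) value=3
Op 5: merge R2<->R0 -> R2=(0,0,3) R0=(0,0,3)
Op 6: merge R2<->R1 -> R2=(0,3,3) R1=(0,3,3)
Op 7: merge R1<->R0 -> R1=(0,3,3) R0=(0,3,3)
Op 8: inc R2 by 4 -> R2=(0,3,7) value=10
Op 9: merge R1<->R2 -> R1=(0,3,7) R2=(0,3,7)
Op 10: merge R0<->R1 -> R0=(0,3,7) R1=(0,3,7)
Op 11: inc R0 by 5 -> R0=(5,3,7) value=15

Answer: 5 3 7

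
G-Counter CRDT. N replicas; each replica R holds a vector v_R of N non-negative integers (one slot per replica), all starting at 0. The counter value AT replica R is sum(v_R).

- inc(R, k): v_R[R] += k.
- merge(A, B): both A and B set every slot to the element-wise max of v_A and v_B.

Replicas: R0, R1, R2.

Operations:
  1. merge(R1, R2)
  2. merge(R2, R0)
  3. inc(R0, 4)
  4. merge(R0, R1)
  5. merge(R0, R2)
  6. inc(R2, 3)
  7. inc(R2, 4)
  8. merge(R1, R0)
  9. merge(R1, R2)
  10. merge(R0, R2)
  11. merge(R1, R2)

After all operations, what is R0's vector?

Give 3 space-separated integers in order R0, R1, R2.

Op 1: merge R1<->R2 -> R1=(0,0,0) R2=(0,0,0)
Op 2: merge R2<->R0 -> R2=(0,0,0) R0=(0,0,0)
Op 3: inc R0 by 4 -> R0=(4,0,0) value=4
Op 4: merge R0<->R1 -> R0=(4,0,0) R1=(4,0,0)
Op 5: merge R0<->R2 -> R0=(4,0,0) R2=(4,0,0)
Op 6: inc R2 by 3 -> R2=(4,0,3) value=7
Op 7: inc R2 by 4 -> R2=(4,0,7) value=11
Op 8: merge R1<->R0 -> R1=(4,0,0) R0=(4,0,0)
Op 9: merge R1<->R2 -> R1=(4,0,7) R2=(4,0,7)
Op 10: merge R0<->R2 -> R0=(4,0,7) R2=(4,0,7)
Op 11: merge R1<->R2 -> R1=(4,0,7) R2=(4,0,7)

Answer: 4 0 7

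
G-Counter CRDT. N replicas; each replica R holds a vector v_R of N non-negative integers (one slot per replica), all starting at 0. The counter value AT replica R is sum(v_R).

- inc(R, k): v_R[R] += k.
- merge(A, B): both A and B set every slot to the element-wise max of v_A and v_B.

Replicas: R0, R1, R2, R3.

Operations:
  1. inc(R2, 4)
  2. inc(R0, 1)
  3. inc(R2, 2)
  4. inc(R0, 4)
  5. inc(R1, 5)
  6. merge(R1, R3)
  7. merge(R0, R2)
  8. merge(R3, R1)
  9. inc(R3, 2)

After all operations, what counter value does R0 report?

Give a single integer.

Op 1: inc R2 by 4 -> R2=(0,0,4,0) value=4
Op 2: inc R0 by 1 -> R0=(1,0,0,0) value=1
Op 3: inc R2 by 2 -> R2=(0,0,6,0) value=6
Op 4: inc R0 by 4 -> R0=(5,0,0,0) value=5
Op 5: inc R1 by 5 -> R1=(0,5,0,0) value=5
Op 6: merge R1<->R3 -> R1=(0,5,0,0) R3=(0,5,0,0)
Op 7: merge R0<->R2 -> R0=(5,0,6,0) R2=(5,0,6,0)
Op 8: merge R3<->R1 -> R3=(0,5,0,0) R1=(0,5,0,0)
Op 9: inc R3 by 2 -> R3=(0,5,0,2) value=7

Answer: 11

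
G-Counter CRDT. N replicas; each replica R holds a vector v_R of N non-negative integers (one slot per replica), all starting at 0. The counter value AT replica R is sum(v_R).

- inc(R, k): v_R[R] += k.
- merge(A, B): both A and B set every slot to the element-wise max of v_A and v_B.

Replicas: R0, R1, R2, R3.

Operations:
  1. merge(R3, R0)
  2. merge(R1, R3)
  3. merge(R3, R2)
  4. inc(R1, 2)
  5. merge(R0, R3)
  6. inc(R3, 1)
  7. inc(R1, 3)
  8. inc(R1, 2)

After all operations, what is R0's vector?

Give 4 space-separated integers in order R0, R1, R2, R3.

Op 1: merge R3<->R0 -> R3=(0,0,0,0) R0=(0,0,0,0)
Op 2: merge R1<->R3 -> R1=(0,0,0,0) R3=(0,0,0,0)
Op 3: merge R3<->R2 -> R3=(0,0,0,0) R2=(0,0,0,0)
Op 4: inc R1 by 2 -> R1=(0,2,0,0) value=2
Op 5: merge R0<->R3 -> R0=(0,0,0,0) R3=(0,0,0,0)
Op 6: inc R3 by 1 -> R3=(0,0,0,1) value=1
Op 7: inc R1 by 3 -> R1=(0,5,0,0) value=5
Op 8: inc R1 by 2 -> R1=(0,7,0,0) value=7

Answer: 0 0 0 0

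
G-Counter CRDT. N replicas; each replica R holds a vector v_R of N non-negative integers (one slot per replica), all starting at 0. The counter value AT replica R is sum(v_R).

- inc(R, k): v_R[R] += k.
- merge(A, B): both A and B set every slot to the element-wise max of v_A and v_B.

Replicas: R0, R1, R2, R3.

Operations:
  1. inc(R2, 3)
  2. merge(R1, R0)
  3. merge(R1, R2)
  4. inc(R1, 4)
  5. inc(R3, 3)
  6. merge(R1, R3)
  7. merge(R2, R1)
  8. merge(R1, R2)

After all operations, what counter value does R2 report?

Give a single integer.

Op 1: inc R2 by 3 -> R2=(0,0,3,0) value=3
Op 2: merge R1<->R0 -> R1=(0,0,0,0) R0=(0,0,0,0)
Op 3: merge R1<->R2 -> R1=(0,0,3,0) R2=(0,0,3,0)
Op 4: inc R1 by 4 -> R1=(0,4,3,0) value=7
Op 5: inc R3 by 3 -> R3=(0,0,0,3) value=3
Op 6: merge R1<->R3 -> R1=(0,4,3,3) R3=(0,4,3,3)
Op 7: merge R2<->R1 -> R2=(0,4,3,3) R1=(0,4,3,3)
Op 8: merge R1<->R2 -> R1=(0,4,3,3) R2=(0,4,3,3)

Answer: 10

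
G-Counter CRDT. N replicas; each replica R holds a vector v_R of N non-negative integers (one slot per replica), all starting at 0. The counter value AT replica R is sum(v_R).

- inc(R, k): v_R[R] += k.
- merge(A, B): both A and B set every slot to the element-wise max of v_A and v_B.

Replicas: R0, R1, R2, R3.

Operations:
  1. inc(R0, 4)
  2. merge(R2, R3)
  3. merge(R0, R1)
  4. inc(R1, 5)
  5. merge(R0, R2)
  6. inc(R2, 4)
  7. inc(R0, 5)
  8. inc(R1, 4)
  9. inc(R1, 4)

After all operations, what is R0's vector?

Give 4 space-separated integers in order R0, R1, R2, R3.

Answer: 9 0 0 0

Derivation:
Op 1: inc R0 by 4 -> R0=(4,0,0,0) value=4
Op 2: merge R2<->R3 -> R2=(0,0,0,0) R3=(0,0,0,0)
Op 3: merge R0<->R1 -> R0=(4,0,0,0) R1=(4,0,0,0)
Op 4: inc R1 by 5 -> R1=(4,5,0,0) value=9
Op 5: merge R0<->R2 -> R0=(4,0,0,0) R2=(4,0,0,0)
Op 6: inc R2 by 4 -> R2=(4,0,4,0) value=8
Op 7: inc R0 by 5 -> R0=(9,0,0,0) value=9
Op 8: inc R1 by 4 -> R1=(4,9,0,0) value=13
Op 9: inc R1 by 4 -> R1=(4,13,0,0) value=17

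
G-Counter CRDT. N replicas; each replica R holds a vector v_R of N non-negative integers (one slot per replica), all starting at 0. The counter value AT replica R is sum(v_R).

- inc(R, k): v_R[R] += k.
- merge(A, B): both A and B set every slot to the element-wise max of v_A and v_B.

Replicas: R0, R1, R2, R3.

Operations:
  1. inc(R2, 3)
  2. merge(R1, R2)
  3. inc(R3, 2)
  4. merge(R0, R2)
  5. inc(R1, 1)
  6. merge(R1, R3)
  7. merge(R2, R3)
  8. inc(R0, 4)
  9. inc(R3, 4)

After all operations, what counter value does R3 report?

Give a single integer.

Answer: 10

Derivation:
Op 1: inc R2 by 3 -> R2=(0,0,3,0) value=3
Op 2: merge R1<->R2 -> R1=(0,0,3,0) R2=(0,0,3,0)
Op 3: inc R3 by 2 -> R3=(0,0,0,2) value=2
Op 4: merge R0<->R2 -> R0=(0,0,3,0) R2=(0,0,3,0)
Op 5: inc R1 by 1 -> R1=(0,1,3,0) value=4
Op 6: merge R1<->R3 -> R1=(0,1,3,2) R3=(0,1,3,2)
Op 7: merge R2<->R3 -> R2=(0,1,3,2) R3=(0,1,3,2)
Op 8: inc R0 by 4 -> R0=(4,0,3,0) value=7
Op 9: inc R3 by 4 -> R3=(0,1,3,6) value=10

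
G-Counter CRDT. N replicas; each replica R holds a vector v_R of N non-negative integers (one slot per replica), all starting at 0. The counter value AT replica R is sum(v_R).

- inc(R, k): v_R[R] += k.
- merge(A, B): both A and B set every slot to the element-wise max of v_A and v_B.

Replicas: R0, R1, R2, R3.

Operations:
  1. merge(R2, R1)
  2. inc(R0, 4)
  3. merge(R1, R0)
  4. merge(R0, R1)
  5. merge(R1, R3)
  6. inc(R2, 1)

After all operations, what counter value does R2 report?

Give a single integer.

Op 1: merge R2<->R1 -> R2=(0,0,0,0) R1=(0,0,0,0)
Op 2: inc R0 by 4 -> R0=(4,0,0,0) value=4
Op 3: merge R1<->R0 -> R1=(4,0,0,0) R0=(4,0,0,0)
Op 4: merge R0<->R1 -> R0=(4,0,0,0) R1=(4,0,0,0)
Op 5: merge R1<->R3 -> R1=(4,0,0,0) R3=(4,0,0,0)
Op 6: inc R2 by 1 -> R2=(0,0,1,0) value=1

Answer: 1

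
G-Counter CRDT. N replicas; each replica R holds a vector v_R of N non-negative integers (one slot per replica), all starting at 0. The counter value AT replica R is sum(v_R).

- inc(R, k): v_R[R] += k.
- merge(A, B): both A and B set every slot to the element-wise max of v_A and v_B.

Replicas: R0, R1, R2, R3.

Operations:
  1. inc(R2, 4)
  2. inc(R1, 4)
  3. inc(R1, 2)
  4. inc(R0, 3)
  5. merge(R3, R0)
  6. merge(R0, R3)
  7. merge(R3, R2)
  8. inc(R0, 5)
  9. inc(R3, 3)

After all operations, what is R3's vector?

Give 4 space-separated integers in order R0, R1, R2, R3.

Answer: 3 0 4 3

Derivation:
Op 1: inc R2 by 4 -> R2=(0,0,4,0) value=4
Op 2: inc R1 by 4 -> R1=(0,4,0,0) value=4
Op 3: inc R1 by 2 -> R1=(0,6,0,0) value=6
Op 4: inc R0 by 3 -> R0=(3,0,0,0) value=3
Op 5: merge R3<->R0 -> R3=(3,0,0,0) R0=(3,0,0,0)
Op 6: merge R0<->R3 -> R0=(3,0,0,0) R3=(3,0,0,0)
Op 7: merge R3<->R2 -> R3=(3,0,4,0) R2=(3,0,4,0)
Op 8: inc R0 by 5 -> R0=(8,0,0,0) value=8
Op 9: inc R3 by 3 -> R3=(3,0,4,3) value=10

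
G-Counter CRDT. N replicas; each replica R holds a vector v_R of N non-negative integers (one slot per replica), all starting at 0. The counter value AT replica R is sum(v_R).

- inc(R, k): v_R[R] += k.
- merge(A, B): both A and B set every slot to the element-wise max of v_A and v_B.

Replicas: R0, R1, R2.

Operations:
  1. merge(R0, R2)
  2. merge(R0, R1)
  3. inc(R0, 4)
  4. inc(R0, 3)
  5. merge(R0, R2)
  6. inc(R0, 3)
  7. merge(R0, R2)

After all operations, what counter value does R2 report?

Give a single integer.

Answer: 10

Derivation:
Op 1: merge R0<->R2 -> R0=(0,0,0) R2=(0,0,0)
Op 2: merge R0<->R1 -> R0=(0,0,0) R1=(0,0,0)
Op 3: inc R0 by 4 -> R0=(4,0,0) value=4
Op 4: inc R0 by 3 -> R0=(7,0,0) value=7
Op 5: merge R0<->R2 -> R0=(7,0,0) R2=(7,0,0)
Op 6: inc R0 by 3 -> R0=(10,0,0) value=10
Op 7: merge R0<->R2 -> R0=(10,0,0) R2=(10,0,0)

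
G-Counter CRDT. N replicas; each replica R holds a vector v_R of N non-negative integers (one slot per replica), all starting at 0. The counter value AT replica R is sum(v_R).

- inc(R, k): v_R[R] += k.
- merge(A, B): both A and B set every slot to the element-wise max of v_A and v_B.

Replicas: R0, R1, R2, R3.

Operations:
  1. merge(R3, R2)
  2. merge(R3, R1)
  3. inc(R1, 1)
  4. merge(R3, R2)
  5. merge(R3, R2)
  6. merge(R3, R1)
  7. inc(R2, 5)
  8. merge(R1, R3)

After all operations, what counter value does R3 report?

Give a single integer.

Answer: 1

Derivation:
Op 1: merge R3<->R2 -> R3=(0,0,0,0) R2=(0,0,0,0)
Op 2: merge R3<->R1 -> R3=(0,0,0,0) R1=(0,0,0,0)
Op 3: inc R1 by 1 -> R1=(0,1,0,0) value=1
Op 4: merge R3<->R2 -> R3=(0,0,0,0) R2=(0,0,0,0)
Op 5: merge R3<->R2 -> R3=(0,0,0,0) R2=(0,0,0,0)
Op 6: merge R3<->R1 -> R3=(0,1,0,0) R1=(0,1,0,0)
Op 7: inc R2 by 5 -> R2=(0,0,5,0) value=5
Op 8: merge R1<->R3 -> R1=(0,1,0,0) R3=(0,1,0,0)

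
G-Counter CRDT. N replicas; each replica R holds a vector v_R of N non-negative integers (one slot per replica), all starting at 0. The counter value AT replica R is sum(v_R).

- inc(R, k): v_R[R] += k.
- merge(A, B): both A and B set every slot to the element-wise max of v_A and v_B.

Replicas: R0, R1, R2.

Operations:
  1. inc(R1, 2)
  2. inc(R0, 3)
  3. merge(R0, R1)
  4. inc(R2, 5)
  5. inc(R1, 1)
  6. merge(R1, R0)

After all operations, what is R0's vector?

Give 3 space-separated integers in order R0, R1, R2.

Answer: 3 3 0

Derivation:
Op 1: inc R1 by 2 -> R1=(0,2,0) value=2
Op 2: inc R0 by 3 -> R0=(3,0,0) value=3
Op 3: merge R0<->R1 -> R0=(3,2,0) R1=(3,2,0)
Op 4: inc R2 by 5 -> R2=(0,0,5) value=5
Op 5: inc R1 by 1 -> R1=(3,3,0) value=6
Op 6: merge R1<->R0 -> R1=(3,3,0) R0=(3,3,0)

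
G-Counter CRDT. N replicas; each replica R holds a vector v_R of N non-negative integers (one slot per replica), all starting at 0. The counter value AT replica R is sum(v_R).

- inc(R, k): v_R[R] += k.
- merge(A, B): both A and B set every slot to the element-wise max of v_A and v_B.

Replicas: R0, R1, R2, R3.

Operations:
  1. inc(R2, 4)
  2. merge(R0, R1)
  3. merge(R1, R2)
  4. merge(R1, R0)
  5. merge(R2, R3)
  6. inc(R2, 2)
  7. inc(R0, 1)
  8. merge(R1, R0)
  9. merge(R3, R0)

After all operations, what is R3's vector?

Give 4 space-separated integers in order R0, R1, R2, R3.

Op 1: inc R2 by 4 -> R2=(0,0,4,0) value=4
Op 2: merge R0<->R1 -> R0=(0,0,0,0) R1=(0,0,0,0)
Op 3: merge R1<->R2 -> R1=(0,0,4,0) R2=(0,0,4,0)
Op 4: merge R1<->R0 -> R1=(0,0,4,0) R0=(0,0,4,0)
Op 5: merge R2<->R3 -> R2=(0,0,4,0) R3=(0,0,4,0)
Op 6: inc R2 by 2 -> R2=(0,0,6,0) value=6
Op 7: inc R0 by 1 -> R0=(1,0,4,0) value=5
Op 8: merge R1<->R0 -> R1=(1,0,4,0) R0=(1,0,4,0)
Op 9: merge R3<->R0 -> R3=(1,0,4,0) R0=(1,0,4,0)

Answer: 1 0 4 0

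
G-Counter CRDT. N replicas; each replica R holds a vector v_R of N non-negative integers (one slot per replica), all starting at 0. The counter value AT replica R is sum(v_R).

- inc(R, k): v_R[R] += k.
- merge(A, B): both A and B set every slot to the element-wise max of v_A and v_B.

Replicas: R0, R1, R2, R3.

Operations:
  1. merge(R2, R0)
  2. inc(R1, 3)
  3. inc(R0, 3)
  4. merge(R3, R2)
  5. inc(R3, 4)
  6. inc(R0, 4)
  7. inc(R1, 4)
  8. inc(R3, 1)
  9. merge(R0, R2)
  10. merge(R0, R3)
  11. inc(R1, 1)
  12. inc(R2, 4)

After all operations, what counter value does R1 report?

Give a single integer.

Answer: 8

Derivation:
Op 1: merge R2<->R0 -> R2=(0,0,0,0) R0=(0,0,0,0)
Op 2: inc R1 by 3 -> R1=(0,3,0,0) value=3
Op 3: inc R0 by 3 -> R0=(3,0,0,0) value=3
Op 4: merge R3<->R2 -> R3=(0,0,0,0) R2=(0,0,0,0)
Op 5: inc R3 by 4 -> R3=(0,0,0,4) value=4
Op 6: inc R0 by 4 -> R0=(7,0,0,0) value=7
Op 7: inc R1 by 4 -> R1=(0,7,0,0) value=7
Op 8: inc R3 by 1 -> R3=(0,0,0,5) value=5
Op 9: merge R0<->R2 -> R0=(7,0,0,0) R2=(7,0,0,0)
Op 10: merge R0<->R3 -> R0=(7,0,0,5) R3=(7,0,0,5)
Op 11: inc R1 by 1 -> R1=(0,8,0,0) value=8
Op 12: inc R2 by 4 -> R2=(7,0,4,0) value=11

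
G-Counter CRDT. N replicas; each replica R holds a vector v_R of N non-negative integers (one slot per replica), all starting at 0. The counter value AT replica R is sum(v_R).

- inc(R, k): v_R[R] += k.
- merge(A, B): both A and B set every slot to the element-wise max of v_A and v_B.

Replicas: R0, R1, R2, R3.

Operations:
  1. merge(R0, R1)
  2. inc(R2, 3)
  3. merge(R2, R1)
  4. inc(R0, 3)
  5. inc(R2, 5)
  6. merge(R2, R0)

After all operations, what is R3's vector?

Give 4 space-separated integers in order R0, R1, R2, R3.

Answer: 0 0 0 0

Derivation:
Op 1: merge R0<->R1 -> R0=(0,0,0,0) R1=(0,0,0,0)
Op 2: inc R2 by 3 -> R2=(0,0,3,0) value=3
Op 3: merge R2<->R1 -> R2=(0,0,3,0) R1=(0,0,3,0)
Op 4: inc R0 by 3 -> R0=(3,0,0,0) value=3
Op 5: inc R2 by 5 -> R2=(0,0,8,0) value=8
Op 6: merge R2<->R0 -> R2=(3,0,8,0) R0=(3,0,8,0)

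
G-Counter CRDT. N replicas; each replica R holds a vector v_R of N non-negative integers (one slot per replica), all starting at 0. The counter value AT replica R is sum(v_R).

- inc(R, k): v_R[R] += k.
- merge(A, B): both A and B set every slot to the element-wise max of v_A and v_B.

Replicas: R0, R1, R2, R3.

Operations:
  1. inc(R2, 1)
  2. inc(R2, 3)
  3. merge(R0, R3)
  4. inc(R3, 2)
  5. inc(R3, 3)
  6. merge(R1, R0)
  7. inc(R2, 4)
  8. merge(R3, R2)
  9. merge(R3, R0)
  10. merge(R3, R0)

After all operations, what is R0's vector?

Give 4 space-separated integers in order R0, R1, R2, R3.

Answer: 0 0 8 5

Derivation:
Op 1: inc R2 by 1 -> R2=(0,0,1,0) value=1
Op 2: inc R2 by 3 -> R2=(0,0,4,0) value=4
Op 3: merge R0<->R3 -> R0=(0,0,0,0) R3=(0,0,0,0)
Op 4: inc R3 by 2 -> R3=(0,0,0,2) value=2
Op 5: inc R3 by 3 -> R3=(0,0,0,5) value=5
Op 6: merge R1<->R0 -> R1=(0,0,0,0) R0=(0,0,0,0)
Op 7: inc R2 by 4 -> R2=(0,0,8,0) value=8
Op 8: merge R3<->R2 -> R3=(0,0,8,5) R2=(0,0,8,5)
Op 9: merge R3<->R0 -> R3=(0,0,8,5) R0=(0,0,8,5)
Op 10: merge R3<->R0 -> R3=(0,0,8,5) R0=(0,0,8,5)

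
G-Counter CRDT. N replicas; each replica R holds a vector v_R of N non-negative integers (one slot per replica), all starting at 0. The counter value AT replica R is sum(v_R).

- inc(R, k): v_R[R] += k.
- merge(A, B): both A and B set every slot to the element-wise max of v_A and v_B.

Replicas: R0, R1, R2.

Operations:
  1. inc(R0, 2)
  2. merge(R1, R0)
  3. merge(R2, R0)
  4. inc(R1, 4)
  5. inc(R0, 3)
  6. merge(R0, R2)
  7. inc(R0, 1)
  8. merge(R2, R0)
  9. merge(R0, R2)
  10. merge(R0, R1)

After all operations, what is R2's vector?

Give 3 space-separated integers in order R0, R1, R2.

Op 1: inc R0 by 2 -> R0=(2,0,0) value=2
Op 2: merge R1<->R0 -> R1=(2,0,0) R0=(2,0,0)
Op 3: merge R2<->R0 -> R2=(2,0,0) R0=(2,0,0)
Op 4: inc R1 by 4 -> R1=(2,4,0) value=6
Op 5: inc R0 by 3 -> R0=(5,0,0) value=5
Op 6: merge R0<->R2 -> R0=(5,0,0) R2=(5,0,0)
Op 7: inc R0 by 1 -> R0=(6,0,0) value=6
Op 8: merge R2<->R0 -> R2=(6,0,0) R0=(6,0,0)
Op 9: merge R0<->R2 -> R0=(6,0,0) R2=(6,0,0)
Op 10: merge R0<->R1 -> R0=(6,4,0) R1=(6,4,0)

Answer: 6 0 0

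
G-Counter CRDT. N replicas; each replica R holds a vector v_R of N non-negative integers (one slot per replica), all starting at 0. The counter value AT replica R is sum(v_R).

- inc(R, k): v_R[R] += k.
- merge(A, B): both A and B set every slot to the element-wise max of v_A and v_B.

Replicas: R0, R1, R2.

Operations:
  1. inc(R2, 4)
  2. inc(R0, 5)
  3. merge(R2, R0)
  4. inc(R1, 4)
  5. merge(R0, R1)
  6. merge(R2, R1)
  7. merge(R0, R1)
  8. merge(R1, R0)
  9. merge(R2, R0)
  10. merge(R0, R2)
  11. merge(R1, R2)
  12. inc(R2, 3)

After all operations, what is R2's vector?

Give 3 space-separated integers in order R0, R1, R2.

Answer: 5 4 7

Derivation:
Op 1: inc R2 by 4 -> R2=(0,0,4) value=4
Op 2: inc R0 by 5 -> R0=(5,0,0) value=5
Op 3: merge R2<->R0 -> R2=(5,0,4) R0=(5,0,4)
Op 4: inc R1 by 4 -> R1=(0,4,0) value=4
Op 5: merge R0<->R1 -> R0=(5,4,4) R1=(5,4,4)
Op 6: merge R2<->R1 -> R2=(5,4,4) R1=(5,4,4)
Op 7: merge R0<->R1 -> R0=(5,4,4) R1=(5,4,4)
Op 8: merge R1<->R0 -> R1=(5,4,4) R0=(5,4,4)
Op 9: merge R2<->R0 -> R2=(5,4,4) R0=(5,4,4)
Op 10: merge R0<->R2 -> R0=(5,4,4) R2=(5,4,4)
Op 11: merge R1<->R2 -> R1=(5,4,4) R2=(5,4,4)
Op 12: inc R2 by 3 -> R2=(5,4,7) value=16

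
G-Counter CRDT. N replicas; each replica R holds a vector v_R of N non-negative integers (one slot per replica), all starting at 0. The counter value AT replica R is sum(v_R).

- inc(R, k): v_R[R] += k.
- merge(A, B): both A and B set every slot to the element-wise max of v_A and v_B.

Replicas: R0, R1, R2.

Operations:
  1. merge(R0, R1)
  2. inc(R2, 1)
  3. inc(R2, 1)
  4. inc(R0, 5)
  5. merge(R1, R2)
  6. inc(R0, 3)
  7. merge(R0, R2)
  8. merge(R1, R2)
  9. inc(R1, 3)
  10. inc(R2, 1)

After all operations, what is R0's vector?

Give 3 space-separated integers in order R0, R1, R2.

Answer: 8 0 2

Derivation:
Op 1: merge R0<->R1 -> R0=(0,0,0) R1=(0,0,0)
Op 2: inc R2 by 1 -> R2=(0,0,1) value=1
Op 3: inc R2 by 1 -> R2=(0,0,2) value=2
Op 4: inc R0 by 5 -> R0=(5,0,0) value=5
Op 5: merge R1<->R2 -> R1=(0,0,2) R2=(0,0,2)
Op 6: inc R0 by 3 -> R0=(8,0,0) value=8
Op 7: merge R0<->R2 -> R0=(8,0,2) R2=(8,0,2)
Op 8: merge R1<->R2 -> R1=(8,0,2) R2=(8,0,2)
Op 9: inc R1 by 3 -> R1=(8,3,2) value=13
Op 10: inc R2 by 1 -> R2=(8,0,3) value=11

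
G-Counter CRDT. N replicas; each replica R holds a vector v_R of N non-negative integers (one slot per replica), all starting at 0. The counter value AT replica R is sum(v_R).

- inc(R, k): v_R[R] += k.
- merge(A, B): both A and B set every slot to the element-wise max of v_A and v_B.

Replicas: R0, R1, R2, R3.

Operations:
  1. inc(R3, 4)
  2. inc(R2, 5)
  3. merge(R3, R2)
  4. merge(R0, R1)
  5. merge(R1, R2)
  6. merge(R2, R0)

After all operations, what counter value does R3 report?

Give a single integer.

Answer: 9

Derivation:
Op 1: inc R3 by 4 -> R3=(0,0,0,4) value=4
Op 2: inc R2 by 5 -> R2=(0,0,5,0) value=5
Op 3: merge R3<->R2 -> R3=(0,0,5,4) R2=(0,0,5,4)
Op 4: merge R0<->R1 -> R0=(0,0,0,0) R1=(0,0,0,0)
Op 5: merge R1<->R2 -> R1=(0,0,5,4) R2=(0,0,5,4)
Op 6: merge R2<->R0 -> R2=(0,0,5,4) R0=(0,0,5,4)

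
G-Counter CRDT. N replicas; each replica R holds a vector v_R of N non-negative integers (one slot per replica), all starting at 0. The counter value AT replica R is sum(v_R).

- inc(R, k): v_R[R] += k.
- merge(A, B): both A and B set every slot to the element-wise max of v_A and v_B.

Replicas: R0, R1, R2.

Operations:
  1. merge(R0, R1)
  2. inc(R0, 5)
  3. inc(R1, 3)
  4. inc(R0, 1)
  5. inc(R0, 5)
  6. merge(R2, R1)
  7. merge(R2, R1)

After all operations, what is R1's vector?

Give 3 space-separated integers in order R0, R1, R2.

Answer: 0 3 0

Derivation:
Op 1: merge R0<->R1 -> R0=(0,0,0) R1=(0,0,0)
Op 2: inc R0 by 5 -> R0=(5,0,0) value=5
Op 3: inc R1 by 3 -> R1=(0,3,0) value=3
Op 4: inc R0 by 1 -> R0=(6,0,0) value=6
Op 5: inc R0 by 5 -> R0=(11,0,0) value=11
Op 6: merge R2<->R1 -> R2=(0,3,0) R1=(0,3,0)
Op 7: merge R2<->R1 -> R2=(0,3,0) R1=(0,3,0)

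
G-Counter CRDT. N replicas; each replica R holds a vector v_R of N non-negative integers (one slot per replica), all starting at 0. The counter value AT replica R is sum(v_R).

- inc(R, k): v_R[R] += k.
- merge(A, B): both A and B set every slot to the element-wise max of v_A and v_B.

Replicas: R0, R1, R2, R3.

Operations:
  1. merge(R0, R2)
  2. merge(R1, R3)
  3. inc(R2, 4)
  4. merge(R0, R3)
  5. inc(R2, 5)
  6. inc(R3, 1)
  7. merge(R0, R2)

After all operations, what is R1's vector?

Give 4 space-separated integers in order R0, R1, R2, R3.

Answer: 0 0 0 0

Derivation:
Op 1: merge R0<->R2 -> R0=(0,0,0,0) R2=(0,0,0,0)
Op 2: merge R1<->R3 -> R1=(0,0,0,0) R3=(0,0,0,0)
Op 3: inc R2 by 4 -> R2=(0,0,4,0) value=4
Op 4: merge R0<->R3 -> R0=(0,0,0,0) R3=(0,0,0,0)
Op 5: inc R2 by 5 -> R2=(0,0,9,0) value=9
Op 6: inc R3 by 1 -> R3=(0,0,0,1) value=1
Op 7: merge R0<->R2 -> R0=(0,0,9,0) R2=(0,0,9,0)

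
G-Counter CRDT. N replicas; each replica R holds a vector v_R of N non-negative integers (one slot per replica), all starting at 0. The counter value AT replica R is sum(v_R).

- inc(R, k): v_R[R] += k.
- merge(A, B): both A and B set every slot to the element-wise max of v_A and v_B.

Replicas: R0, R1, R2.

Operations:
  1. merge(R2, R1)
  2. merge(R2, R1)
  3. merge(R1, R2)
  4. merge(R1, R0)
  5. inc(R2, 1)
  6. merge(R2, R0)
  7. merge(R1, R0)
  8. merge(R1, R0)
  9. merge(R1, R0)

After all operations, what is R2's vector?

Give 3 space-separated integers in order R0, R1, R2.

Op 1: merge R2<->R1 -> R2=(0,0,0) R1=(0,0,0)
Op 2: merge R2<->R1 -> R2=(0,0,0) R1=(0,0,0)
Op 3: merge R1<->R2 -> R1=(0,0,0) R2=(0,0,0)
Op 4: merge R1<->R0 -> R1=(0,0,0) R0=(0,0,0)
Op 5: inc R2 by 1 -> R2=(0,0,1) value=1
Op 6: merge R2<->R0 -> R2=(0,0,1) R0=(0,0,1)
Op 7: merge R1<->R0 -> R1=(0,0,1) R0=(0,0,1)
Op 8: merge R1<->R0 -> R1=(0,0,1) R0=(0,0,1)
Op 9: merge R1<->R0 -> R1=(0,0,1) R0=(0,0,1)

Answer: 0 0 1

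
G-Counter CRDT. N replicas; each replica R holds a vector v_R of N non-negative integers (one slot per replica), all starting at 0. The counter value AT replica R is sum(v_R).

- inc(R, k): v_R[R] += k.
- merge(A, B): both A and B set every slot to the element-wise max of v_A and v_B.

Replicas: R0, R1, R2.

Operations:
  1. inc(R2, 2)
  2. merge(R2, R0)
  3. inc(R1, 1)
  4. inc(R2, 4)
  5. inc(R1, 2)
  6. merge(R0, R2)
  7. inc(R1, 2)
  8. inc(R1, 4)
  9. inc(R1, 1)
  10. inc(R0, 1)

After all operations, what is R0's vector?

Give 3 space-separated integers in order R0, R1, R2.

Answer: 1 0 6

Derivation:
Op 1: inc R2 by 2 -> R2=(0,0,2) value=2
Op 2: merge R2<->R0 -> R2=(0,0,2) R0=(0,0,2)
Op 3: inc R1 by 1 -> R1=(0,1,0) value=1
Op 4: inc R2 by 4 -> R2=(0,0,6) value=6
Op 5: inc R1 by 2 -> R1=(0,3,0) value=3
Op 6: merge R0<->R2 -> R0=(0,0,6) R2=(0,0,6)
Op 7: inc R1 by 2 -> R1=(0,5,0) value=5
Op 8: inc R1 by 4 -> R1=(0,9,0) value=9
Op 9: inc R1 by 1 -> R1=(0,10,0) value=10
Op 10: inc R0 by 1 -> R0=(1,0,6) value=7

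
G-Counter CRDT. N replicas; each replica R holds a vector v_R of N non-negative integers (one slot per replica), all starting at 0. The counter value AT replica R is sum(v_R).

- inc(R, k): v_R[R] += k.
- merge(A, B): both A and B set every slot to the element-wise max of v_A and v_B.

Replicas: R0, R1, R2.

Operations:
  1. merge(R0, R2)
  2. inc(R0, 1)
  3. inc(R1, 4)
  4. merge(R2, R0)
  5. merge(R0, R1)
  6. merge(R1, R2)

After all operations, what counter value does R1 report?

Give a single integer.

Answer: 5

Derivation:
Op 1: merge R0<->R2 -> R0=(0,0,0) R2=(0,0,0)
Op 2: inc R0 by 1 -> R0=(1,0,0) value=1
Op 3: inc R1 by 4 -> R1=(0,4,0) value=4
Op 4: merge R2<->R0 -> R2=(1,0,0) R0=(1,0,0)
Op 5: merge R0<->R1 -> R0=(1,4,0) R1=(1,4,0)
Op 6: merge R1<->R2 -> R1=(1,4,0) R2=(1,4,0)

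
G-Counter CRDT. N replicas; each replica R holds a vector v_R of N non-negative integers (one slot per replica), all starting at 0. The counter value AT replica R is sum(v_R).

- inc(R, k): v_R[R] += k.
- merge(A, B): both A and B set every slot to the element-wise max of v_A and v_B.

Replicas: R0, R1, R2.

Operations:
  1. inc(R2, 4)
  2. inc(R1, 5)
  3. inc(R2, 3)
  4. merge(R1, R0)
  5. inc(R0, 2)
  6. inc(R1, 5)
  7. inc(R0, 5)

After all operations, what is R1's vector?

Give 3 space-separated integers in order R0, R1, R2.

Op 1: inc R2 by 4 -> R2=(0,0,4) value=4
Op 2: inc R1 by 5 -> R1=(0,5,0) value=5
Op 3: inc R2 by 3 -> R2=(0,0,7) value=7
Op 4: merge R1<->R0 -> R1=(0,5,0) R0=(0,5,0)
Op 5: inc R0 by 2 -> R0=(2,5,0) value=7
Op 6: inc R1 by 5 -> R1=(0,10,0) value=10
Op 7: inc R0 by 5 -> R0=(7,5,0) value=12

Answer: 0 10 0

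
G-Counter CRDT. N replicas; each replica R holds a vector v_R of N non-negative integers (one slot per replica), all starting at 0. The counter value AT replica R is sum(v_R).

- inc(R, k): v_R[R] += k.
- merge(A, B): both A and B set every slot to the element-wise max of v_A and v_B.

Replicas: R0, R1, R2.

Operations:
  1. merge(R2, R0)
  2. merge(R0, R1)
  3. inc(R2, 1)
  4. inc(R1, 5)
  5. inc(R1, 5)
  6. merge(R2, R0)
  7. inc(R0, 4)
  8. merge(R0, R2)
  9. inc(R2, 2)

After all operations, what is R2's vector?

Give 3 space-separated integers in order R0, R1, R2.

Op 1: merge R2<->R0 -> R2=(0,0,0) R0=(0,0,0)
Op 2: merge R0<->R1 -> R0=(0,0,0) R1=(0,0,0)
Op 3: inc R2 by 1 -> R2=(0,0,1) value=1
Op 4: inc R1 by 5 -> R1=(0,5,0) value=5
Op 5: inc R1 by 5 -> R1=(0,10,0) value=10
Op 6: merge R2<->R0 -> R2=(0,0,1) R0=(0,0,1)
Op 7: inc R0 by 4 -> R0=(4,0,1) value=5
Op 8: merge R0<->R2 -> R0=(4,0,1) R2=(4,0,1)
Op 9: inc R2 by 2 -> R2=(4,0,3) value=7

Answer: 4 0 3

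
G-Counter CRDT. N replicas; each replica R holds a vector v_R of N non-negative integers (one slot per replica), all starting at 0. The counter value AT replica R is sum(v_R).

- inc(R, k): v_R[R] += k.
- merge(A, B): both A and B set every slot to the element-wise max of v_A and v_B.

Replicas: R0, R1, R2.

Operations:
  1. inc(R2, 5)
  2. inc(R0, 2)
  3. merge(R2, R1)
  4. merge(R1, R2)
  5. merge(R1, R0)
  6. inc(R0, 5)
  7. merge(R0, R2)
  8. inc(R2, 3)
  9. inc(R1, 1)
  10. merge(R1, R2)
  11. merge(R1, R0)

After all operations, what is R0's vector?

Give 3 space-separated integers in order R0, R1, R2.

Answer: 7 1 8

Derivation:
Op 1: inc R2 by 5 -> R2=(0,0,5) value=5
Op 2: inc R0 by 2 -> R0=(2,0,0) value=2
Op 3: merge R2<->R1 -> R2=(0,0,5) R1=(0,0,5)
Op 4: merge R1<->R2 -> R1=(0,0,5) R2=(0,0,5)
Op 5: merge R1<->R0 -> R1=(2,0,5) R0=(2,0,5)
Op 6: inc R0 by 5 -> R0=(7,0,5) value=12
Op 7: merge R0<->R2 -> R0=(7,0,5) R2=(7,0,5)
Op 8: inc R2 by 3 -> R2=(7,0,8) value=15
Op 9: inc R1 by 1 -> R1=(2,1,5) value=8
Op 10: merge R1<->R2 -> R1=(7,1,8) R2=(7,1,8)
Op 11: merge R1<->R0 -> R1=(7,1,8) R0=(7,1,8)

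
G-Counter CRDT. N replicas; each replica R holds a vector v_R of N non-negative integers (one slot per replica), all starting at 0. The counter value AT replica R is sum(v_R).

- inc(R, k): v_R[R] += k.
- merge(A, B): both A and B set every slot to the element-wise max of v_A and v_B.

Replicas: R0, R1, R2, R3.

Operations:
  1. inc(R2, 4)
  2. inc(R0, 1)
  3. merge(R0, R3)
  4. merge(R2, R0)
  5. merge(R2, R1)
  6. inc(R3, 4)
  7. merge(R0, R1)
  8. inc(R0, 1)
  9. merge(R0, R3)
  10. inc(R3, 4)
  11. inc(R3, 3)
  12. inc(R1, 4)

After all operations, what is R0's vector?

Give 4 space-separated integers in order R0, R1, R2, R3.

Answer: 2 0 4 4

Derivation:
Op 1: inc R2 by 4 -> R2=(0,0,4,0) value=4
Op 2: inc R0 by 1 -> R0=(1,0,0,0) value=1
Op 3: merge R0<->R3 -> R0=(1,0,0,0) R3=(1,0,0,0)
Op 4: merge R2<->R0 -> R2=(1,0,4,0) R0=(1,0,4,0)
Op 5: merge R2<->R1 -> R2=(1,0,4,0) R1=(1,0,4,0)
Op 6: inc R3 by 4 -> R3=(1,0,0,4) value=5
Op 7: merge R0<->R1 -> R0=(1,0,4,0) R1=(1,0,4,0)
Op 8: inc R0 by 1 -> R0=(2,0,4,0) value=6
Op 9: merge R0<->R3 -> R0=(2,0,4,4) R3=(2,0,4,4)
Op 10: inc R3 by 4 -> R3=(2,0,4,8) value=14
Op 11: inc R3 by 3 -> R3=(2,0,4,11) value=17
Op 12: inc R1 by 4 -> R1=(1,4,4,0) value=9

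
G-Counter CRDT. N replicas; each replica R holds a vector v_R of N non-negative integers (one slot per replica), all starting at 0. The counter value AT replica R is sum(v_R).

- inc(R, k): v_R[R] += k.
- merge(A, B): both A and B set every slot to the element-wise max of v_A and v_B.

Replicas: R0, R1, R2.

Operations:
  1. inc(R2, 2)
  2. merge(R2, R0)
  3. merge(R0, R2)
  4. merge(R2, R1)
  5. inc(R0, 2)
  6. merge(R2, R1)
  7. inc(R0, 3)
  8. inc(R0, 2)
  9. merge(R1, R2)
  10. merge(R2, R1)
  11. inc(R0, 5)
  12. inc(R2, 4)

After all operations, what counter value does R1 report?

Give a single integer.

Answer: 2

Derivation:
Op 1: inc R2 by 2 -> R2=(0,0,2) value=2
Op 2: merge R2<->R0 -> R2=(0,0,2) R0=(0,0,2)
Op 3: merge R0<->R2 -> R0=(0,0,2) R2=(0,0,2)
Op 4: merge R2<->R1 -> R2=(0,0,2) R1=(0,0,2)
Op 5: inc R0 by 2 -> R0=(2,0,2) value=4
Op 6: merge R2<->R1 -> R2=(0,0,2) R1=(0,0,2)
Op 7: inc R0 by 3 -> R0=(5,0,2) value=7
Op 8: inc R0 by 2 -> R0=(7,0,2) value=9
Op 9: merge R1<->R2 -> R1=(0,0,2) R2=(0,0,2)
Op 10: merge R2<->R1 -> R2=(0,0,2) R1=(0,0,2)
Op 11: inc R0 by 5 -> R0=(12,0,2) value=14
Op 12: inc R2 by 4 -> R2=(0,0,6) value=6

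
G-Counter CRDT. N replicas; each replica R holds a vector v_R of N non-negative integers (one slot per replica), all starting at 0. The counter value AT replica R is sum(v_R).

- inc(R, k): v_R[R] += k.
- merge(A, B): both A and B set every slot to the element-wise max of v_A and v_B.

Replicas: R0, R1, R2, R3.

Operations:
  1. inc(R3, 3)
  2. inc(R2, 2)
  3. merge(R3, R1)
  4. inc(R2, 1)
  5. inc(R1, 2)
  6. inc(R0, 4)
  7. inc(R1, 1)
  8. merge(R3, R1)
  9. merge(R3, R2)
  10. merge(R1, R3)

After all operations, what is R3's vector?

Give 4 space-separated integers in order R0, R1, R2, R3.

Answer: 0 3 3 3

Derivation:
Op 1: inc R3 by 3 -> R3=(0,0,0,3) value=3
Op 2: inc R2 by 2 -> R2=(0,0,2,0) value=2
Op 3: merge R3<->R1 -> R3=(0,0,0,3) R1=(0,0,0,3)
Op 4: inc R2 by 1 -> R2=(0,0,3,0) value=3
Op 5: inc R1 by 2 -> R1=(0,2,0,3) value=5
Op 6: inc R0 by 4 -> R0=(4,0,0,0) value=4
Op 7: inc R1 by 1 -> R1=(0,3,0,3) value=6
Op 8: merge R3<->R1 -> R3=(0,3,0,3) R1=(0,3,0,3)
Op 9: merge R3<->R2 -> R3=(0,3,3,3) R2=(0,3,3,3)
Op 10: merge R1<->R3 -> R1=(0,3,3,3) R3=(0,3,3,3)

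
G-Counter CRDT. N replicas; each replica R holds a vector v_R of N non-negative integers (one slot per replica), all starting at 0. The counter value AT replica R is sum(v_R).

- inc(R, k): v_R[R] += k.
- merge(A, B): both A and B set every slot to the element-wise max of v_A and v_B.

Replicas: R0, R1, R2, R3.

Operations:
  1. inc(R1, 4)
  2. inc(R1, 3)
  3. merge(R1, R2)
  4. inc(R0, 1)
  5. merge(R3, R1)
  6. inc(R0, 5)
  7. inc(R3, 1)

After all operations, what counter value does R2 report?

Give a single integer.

Answer: 7

Derivation:
Op 1: inc R1 by 4 -> R1=(0,4,0,0) value=4
Op 2: inc R1 by 3 -> R1=(0,7,0,0) value=7
Op 3: merge R1<->R2 -> R1=(0,7,0,0) R2=(0,7,0,0)
Op 4: inc R0 by 1 -> R0=(1,0,0,0) value=1
Op 5: merge R3<->R1 -> R3=(0,7,0,0) R1=(0,7,0,0)
Op 6: inc R0 by 5 -> R0=(6,0,0,0) value=6
Op 7: inc R3 by 1 -> R3=(0,7,0,1) value=8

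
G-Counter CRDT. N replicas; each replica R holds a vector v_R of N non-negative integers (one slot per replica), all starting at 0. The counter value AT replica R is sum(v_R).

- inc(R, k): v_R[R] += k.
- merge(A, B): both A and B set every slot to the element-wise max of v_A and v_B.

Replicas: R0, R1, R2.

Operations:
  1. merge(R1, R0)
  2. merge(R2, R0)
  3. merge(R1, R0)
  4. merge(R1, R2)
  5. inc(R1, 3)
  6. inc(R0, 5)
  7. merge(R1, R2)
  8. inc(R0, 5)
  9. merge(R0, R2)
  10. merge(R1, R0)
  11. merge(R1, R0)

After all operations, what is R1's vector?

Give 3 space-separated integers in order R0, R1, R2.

Answer: 10 3 0

Derivation:
Op 1: merge R1<->R0 -> R1=(0,0,0) R0=(0,0,0)
Op 2: merge R2<->R0 -> R2=(0,0,0) R0=(0,0,0)
Op 3: merge R1<->R0 -> R1=(0,0,0) R0=(0,0,0)
Op 4: merge R1<->R2 -> R1=(0,0,0) R2=(0,0,0)
Op 5: inc R1 by 3 -> R1=(0,3,0) value=3
Op 6: inc R0 by 5 -> R0=(5,0,0) value=5
Op 7: merge R1<->R2 -> R1=(0,3,0) R2=(0,3,0)
Op 8: inc R0 by 5 -> R0=(10,0,0) value=10
Op 9: merge R0<->R2 -> R0=(10,3,0) R2=(10,3,0)
Op 10: merge R1<->R0 -> R1=(10,3,0) R0=(10,3,0)
Op 11: merge R1<->R0 -> R1=(10,3,0) R0=(10,3,0)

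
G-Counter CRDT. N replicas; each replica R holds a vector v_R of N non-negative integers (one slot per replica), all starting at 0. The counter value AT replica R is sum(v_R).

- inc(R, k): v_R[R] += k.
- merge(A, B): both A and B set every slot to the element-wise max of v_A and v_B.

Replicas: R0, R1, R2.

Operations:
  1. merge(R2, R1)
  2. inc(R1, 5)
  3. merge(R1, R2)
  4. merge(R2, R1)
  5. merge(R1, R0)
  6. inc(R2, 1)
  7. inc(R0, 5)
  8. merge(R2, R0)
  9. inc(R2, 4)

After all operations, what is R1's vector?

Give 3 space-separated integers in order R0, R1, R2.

Answer: 0 5 0

Derivation:
Op 1: merge R2<->R1 -> R2=(0,0,0) R1=(0,0,0)
Op 2: inc R1 by 5 -> R1=(0,5,0) value=5
Op 3: merge R1<->R2 -> R1=(0,5,0) R2=(0,5,0)
Op 4: merge R2<->R1 -> R2=(0,5,0) R1=(0,5,0)
Op 5: merge R1<->R0 -> R1=(0,5,0) R0=(0,5,0)
Op 6: inc R2 by 1 -> R2=(0,5,1) value=6
Op 7: inc R0 by 5 -> R0=(5,5,0) value=10
Op 8: merge R2<->R0 -> R2=(5,5,1) R0=(5,5,1)
Op 9: inc R2 by 4 -> R2=(5,5,5) value=15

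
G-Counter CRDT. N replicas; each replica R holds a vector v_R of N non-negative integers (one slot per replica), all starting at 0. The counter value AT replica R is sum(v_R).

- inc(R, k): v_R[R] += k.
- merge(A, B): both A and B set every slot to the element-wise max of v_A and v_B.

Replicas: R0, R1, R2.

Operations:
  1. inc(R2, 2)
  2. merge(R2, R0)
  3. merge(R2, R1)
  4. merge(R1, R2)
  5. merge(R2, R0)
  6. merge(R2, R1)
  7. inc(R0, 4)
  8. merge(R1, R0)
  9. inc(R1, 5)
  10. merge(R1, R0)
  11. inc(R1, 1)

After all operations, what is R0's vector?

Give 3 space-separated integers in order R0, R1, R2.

Op 1: inc R2 by 2 -> R2=(0,0,2) value=2
Op 2: merge R2<->R0 -> R2=(0,0,2) R0=(0,0,2)
Op 3: merge R2<->R1 -> R2=(0,0,2) R1=(0,0,2)
Op 4: merge R1<->R2 -> R1=(0,0,2) R2=(0,0,2)
Op 5: merge R2<->R0 -> R2=(0,0,2) R0=(0,0,2)
Op 6: merge R2<->R1 -> R2=(0,0,2) R1=(0,0,2)
Op 7: inc R0 by 4 -> R0=(4,0,2) value=6
Op 8: merge R1<->R0 -> R1=(4,0,2) R0=(4,0,2)
Op 9: inc R1 by 5 -> R1=(4,5,2) value=11
Op 10: merge R1<->R0 -> R1=(4,5,2) R0=(4,5,2)
Op 11: inc R1 by 1 -> R1=(4,6,2) value=12

Answer: 4 5 2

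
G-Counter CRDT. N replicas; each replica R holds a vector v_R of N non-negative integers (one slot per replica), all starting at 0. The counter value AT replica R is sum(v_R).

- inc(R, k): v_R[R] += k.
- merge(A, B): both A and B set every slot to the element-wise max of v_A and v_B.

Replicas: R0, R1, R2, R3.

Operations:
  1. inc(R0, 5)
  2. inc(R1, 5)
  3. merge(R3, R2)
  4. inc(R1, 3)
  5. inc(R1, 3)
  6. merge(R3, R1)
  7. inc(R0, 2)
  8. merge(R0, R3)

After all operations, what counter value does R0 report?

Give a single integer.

Op 1: inc R0 by 5 -> R0=(5,0,0,0) value=5
Op 2: inc R1 by 5 -> R1=(0,5,0,0) value=5
Op 3: merge R3<->R2 -> R3=(0,0,0,0) R2=(0,0,0,0)
Op 4: inc R1 by 3 -> R1=(0,8,0,0) value=8
Op 5: inc R1 by 3 -> R1=(0,11,0,0) value=11
Op 6: merge R3<->R1 -> R3=(0,11,0,0) R1=(0,11,0,0)
Op 7: inc R0 by 2 -> R0=(7,0,0,0) value=7
Op 8: merge R0<->R3 -> R0=(7,11,0,0) R3=(7,11,0,0)

Answer: 18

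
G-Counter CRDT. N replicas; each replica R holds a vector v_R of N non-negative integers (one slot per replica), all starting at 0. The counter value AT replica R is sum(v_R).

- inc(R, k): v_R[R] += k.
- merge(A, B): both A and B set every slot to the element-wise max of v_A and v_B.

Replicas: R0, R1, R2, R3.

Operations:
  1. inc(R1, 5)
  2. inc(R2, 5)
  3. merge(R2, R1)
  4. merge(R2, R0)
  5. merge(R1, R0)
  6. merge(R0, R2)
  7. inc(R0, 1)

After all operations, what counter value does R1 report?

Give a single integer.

Op 1: inc R1 by 5 -> R1=(0,5,0,0) value=5
Op 2: inc R2 by 5 -> R2=(0,0,5,0) value=5
Op 3: merge R2<->R1 -> R2=(0,5,5,0) R1=(0,5,5,0)
Op 4: merge R2<->R0 -> R2=(0,5,5,0) R0=(0,5,5,0)
Op 5: merge R1<->R0 -> R1=(0,5,5,0) R0=(0,5,5,0)
Op 6: merge R0<->R2 -> R0=(0,5,5,0) R2=(0,5,5,0)
Op 7: inc R0 by 1 -> R0=(1,5,5,0) value=11

Answer: 10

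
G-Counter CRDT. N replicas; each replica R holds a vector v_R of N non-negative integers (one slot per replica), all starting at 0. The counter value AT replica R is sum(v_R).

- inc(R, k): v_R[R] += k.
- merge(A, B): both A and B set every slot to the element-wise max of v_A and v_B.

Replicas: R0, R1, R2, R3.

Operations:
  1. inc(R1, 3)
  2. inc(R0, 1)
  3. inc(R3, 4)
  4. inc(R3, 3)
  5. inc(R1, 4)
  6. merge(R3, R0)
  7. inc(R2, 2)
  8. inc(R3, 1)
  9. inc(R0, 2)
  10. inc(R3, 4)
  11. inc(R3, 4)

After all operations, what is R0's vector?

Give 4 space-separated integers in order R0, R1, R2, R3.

Answer: 3 0 0 7

Derivation:
Op 1: inc R1 by 3 -> R1=(0,3,0,0) value=3
Op 2: inc R0 by 1 -> R0=(1,0,0,0) value=1
Op 3: inc R3 by 4 -> R3=(0,0,0,4) value=4
Op 4: inc R3 by 3 -> R3=(0,0,0,7) value=7
Op 5: inc R1 by 4 -> R1=(0,7,0,0) value=7
Op 6: merge R3<->R0 -> R3=(1,0,0,7) R0=(1,0,0,7)
Op 7: inc R2 by 2 -> R2=(0,0,2,0) value=2
Op 8: inc R3 by 1 -> R3=(1,0,0,8) value=9
Op 9: inc R0 by 2 -> R0=(3,0,0,7) value=10
Op 10: inc R3 by 4 -> R3=(1,0,0,12) value=13
Op 11: inc R3 by 4 -> R3=(1,0,0,16) value=17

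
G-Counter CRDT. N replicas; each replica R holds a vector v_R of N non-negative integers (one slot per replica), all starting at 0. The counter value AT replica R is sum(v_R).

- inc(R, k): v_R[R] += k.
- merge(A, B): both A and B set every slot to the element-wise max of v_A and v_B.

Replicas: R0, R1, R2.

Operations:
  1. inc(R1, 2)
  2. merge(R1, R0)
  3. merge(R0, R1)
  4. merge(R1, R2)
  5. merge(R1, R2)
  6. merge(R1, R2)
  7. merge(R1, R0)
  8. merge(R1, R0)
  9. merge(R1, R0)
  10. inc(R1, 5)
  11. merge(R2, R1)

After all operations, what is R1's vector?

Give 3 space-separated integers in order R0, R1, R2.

Op 1: inc R1 by 2 -> R1=(0,2,0) value=2
Op 2: merge R1<->R0 -> R1=(0,2,0) R0=(0,2,0)
Op 3: merge R0<->R1 -> R0=(0,2,0) R1=(0,2,0)
Op 4: merge R1<->R2 -> R1=(0,2,0) R2=(0,2,0)
Op 5: merge R1<->R2 -> R1=(0,2,0) R2=(0,2,0)
Op 6: merge R1<->R2 -> R1=(0,2,0) R2=(0,2,0)
Op 7: merge R1<->R0 -> R1=(0,2,0) R0=(0,2,0)
Op 8: merge R1<->R0 -> R1=(0,2,0) R0=(0,2,0)
Op 9: merge R1<->R0 -> R1=(0,2,0) R0=(0,2,0)
Op 10: inc R1 by 5 -> R1=(0,7,0) value=7
Op 11: merge R2<->R1 -> R2=(0,7,0) R1=(0,7,0)

Answer: 0 7 0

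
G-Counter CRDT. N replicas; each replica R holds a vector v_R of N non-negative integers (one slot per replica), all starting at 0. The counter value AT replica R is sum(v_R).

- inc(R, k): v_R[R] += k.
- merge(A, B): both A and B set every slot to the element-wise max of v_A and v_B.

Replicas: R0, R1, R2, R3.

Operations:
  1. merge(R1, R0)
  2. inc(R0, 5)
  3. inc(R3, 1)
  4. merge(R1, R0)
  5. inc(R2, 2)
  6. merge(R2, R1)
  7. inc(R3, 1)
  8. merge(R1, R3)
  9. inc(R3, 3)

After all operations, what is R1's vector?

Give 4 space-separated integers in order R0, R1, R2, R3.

Answer: 5 0 2 2

Derivation:
Op 1: merge R1<->R0 -> R1=(0,0,0,0) R0=(0,0,0,0)
Op 2: inc R0 by 5 -> R0=(5,0,0,0) value=5
Op 3: inc R3 by 1 -> R3=(0,0,0,1) value=1
Op 4: merge R1<->R0 -> R1=(5,0,0,0) R0=(5,0,0,0)
Op 5: inc R2 by 2 -> R2=(0,0,2,0) value=2
Op 6: merge R2<->R1 -> R2=(5,0,2,0) R1=(5,0,2,0)
Op 7: inc R3 by 1 -> R3=(0,0,0,2) value=2
Op 8: merge R1<->R3 -> R1=(5,0,2,2) R3=(5,0,2,2)
Op 9: inc R3 by 3 -> R3=(5,0,2,5) value=12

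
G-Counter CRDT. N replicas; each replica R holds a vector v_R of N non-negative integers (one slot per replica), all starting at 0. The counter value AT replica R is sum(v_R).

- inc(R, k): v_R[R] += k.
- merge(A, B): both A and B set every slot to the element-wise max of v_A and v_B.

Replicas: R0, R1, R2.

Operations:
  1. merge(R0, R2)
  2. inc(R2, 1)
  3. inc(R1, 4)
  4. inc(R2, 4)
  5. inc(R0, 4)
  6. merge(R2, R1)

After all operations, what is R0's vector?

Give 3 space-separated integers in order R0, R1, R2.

Answer: 4 0 0

Derivation:
Op 1: merge R0<->R2 -> R0=(0,0,0) R2=(0,0,0)
Op 2: inc R2 by 1 -> R2=(0,0,1) value=1
Op 3: inc R1 by 4 -> R1=(0,4,0) value=4
Op 4: inc R2 by 4 -> R2=(0,0,5) value=5
Op 5: inc R0 by 4 -> R0=(4,0,0) value=4
Op 6: merge R2<->R1 -> R2=(0,4,5) R1=(0,4,5)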